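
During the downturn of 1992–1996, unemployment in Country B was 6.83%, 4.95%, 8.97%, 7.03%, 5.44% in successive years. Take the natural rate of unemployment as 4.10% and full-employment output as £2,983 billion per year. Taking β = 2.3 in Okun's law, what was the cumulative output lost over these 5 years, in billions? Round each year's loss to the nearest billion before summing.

Year 1992: gap = -2.3 × (6.83 - 4.1) = -6.279%, loss ≈ 2983 × 6.279/100 ≈ 187.
Year 1993: gap = -2.3 × (4.95 - 4.1) = -1.955%, loss ≈ 2983 × 1.955/100 ≈ 58.
Year 1994: gap = -2.3 × (8.97 - 4.1) = -11.201%, loss ≈ 2983 × 11.201/100 ≈ 334.
Year 1995: gap = -2.3 × (7.03 - 4.1) = -6.739%, loss ≈ 2983 × 6.739/100 ≈ 201.
Year 1996: gap = -2.3 × (5.44 - 4.1) = -3.082%, loss ≈ 2983 × 3.082/100 ≈ 92.
Total lost output = 187 + 58 + 334 + 201 + 92 = 872 billion.

£872 billion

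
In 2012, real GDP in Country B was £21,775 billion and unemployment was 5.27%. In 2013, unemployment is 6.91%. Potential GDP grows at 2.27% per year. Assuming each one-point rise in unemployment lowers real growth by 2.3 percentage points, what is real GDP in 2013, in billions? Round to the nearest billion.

Δu = 6.91 - 5.27 = 1.64 points.
Okun's law (growth form): g_Y = g_Y* - β × Δu = 2.27 - 2.3 × (1.64) = 2.27 - 3.772 = -1.502%.
Real GDP in the next year = 21775 × (1 - 1.502/100) = 21775 × 0.98498 ≈ 21448 billion.

£21,448 billion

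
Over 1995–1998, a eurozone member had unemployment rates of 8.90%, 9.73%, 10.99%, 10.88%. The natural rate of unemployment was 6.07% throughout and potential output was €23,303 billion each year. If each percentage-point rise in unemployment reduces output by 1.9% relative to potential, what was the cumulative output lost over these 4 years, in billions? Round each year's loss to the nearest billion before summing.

Year 1995: gap = -1.9 × (8.9 - 6.07) = -5.377%, loss ≈ 23303 × 5.377/100 ≈ 1253.
Year 1996: gap = -1.9 × (9.73 - 6.07) = -6.954%, loss ≈ 23303 × 6.954/100 ≈ 1620.
Year 1997: gap = -1.9 × (10.99 - 6.07) = -9.348%, loss ≈ 23303 × 9.348/100 ≈ 2178.
Year 1998: gap = -1.9 × (10.88 - 6.07) = -9.139%, loss ≈ 23303 × 9.139/100 ≈ 2130.
Total lost output = 1253 + 1620 + 2178 + 2130 = 7181 billion.

€7,181 billion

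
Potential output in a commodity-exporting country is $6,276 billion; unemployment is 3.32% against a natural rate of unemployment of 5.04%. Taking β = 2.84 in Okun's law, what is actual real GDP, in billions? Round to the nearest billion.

$6,583 billion

Unemployment gap = 3.32 - 5.04 = -1.72 points, so the output gap is -2.84 × (-1.72) = 4.8848%.
Actual GDP = 6276 × (1 + 4.8848/100) = 6276 × 1.048848 ≈ 6583 billion.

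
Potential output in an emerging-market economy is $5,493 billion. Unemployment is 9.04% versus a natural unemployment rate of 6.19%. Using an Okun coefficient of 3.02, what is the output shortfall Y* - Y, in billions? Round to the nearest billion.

Output gap = -3.02 × (9.04 - 6.19) = -3.02 × 2.85 = -8.607%.
Actual GDP ≈ 5493 × 0.91393 ≈ 5020 billion, so the shortfall is 5493 - 5020 = 473 billion.

$473 billion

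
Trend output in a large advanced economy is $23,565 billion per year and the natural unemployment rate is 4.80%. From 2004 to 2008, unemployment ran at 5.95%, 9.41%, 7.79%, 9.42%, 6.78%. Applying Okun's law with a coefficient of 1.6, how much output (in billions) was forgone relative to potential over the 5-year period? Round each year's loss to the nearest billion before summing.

Year 2004: gap = -1.6 × (5.95 - 4.8) = -1.84%, loss ≈ 23565 × 1.84/100 ≈ 434.
Year 2005: gap = -1.6 × (9.41 - 4.8) = -7.376%, loss ≈ 23565 × 7.376/100 ≈ 1738.
Year 2006: gap = -1.6 × (7.79 - 4.8) = -4.784%, loss ≈ 23565 × 4.784/100 ≈ 1127.
Year 2007: gap = -1.6 × (9.42 - 4.8) = -7.392%, loss ≈ 23565 × 7.392/100 ≈ 1742.
Year 2008: gap = -1.6 × (6.78 - 4.8) = -3.168%, loss ≈ 23565 × 3.168/100 ≈ 747.
Total lost output = 434 + 1738 + 1127 + 1742 + 747 = 5788 billion.

$5,788 billion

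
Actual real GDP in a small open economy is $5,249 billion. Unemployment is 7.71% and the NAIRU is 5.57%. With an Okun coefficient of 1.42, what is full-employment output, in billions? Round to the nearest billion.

$5,414 billion

Unemployment gap = 7.71 - 5.57 = 2.14 points, so output gap = -1.42 × 2.14 = -3.0388%.
Since Y = Y* × (1 + gap/100), Y* = 5249/0.969612 ≈ 5414 billion.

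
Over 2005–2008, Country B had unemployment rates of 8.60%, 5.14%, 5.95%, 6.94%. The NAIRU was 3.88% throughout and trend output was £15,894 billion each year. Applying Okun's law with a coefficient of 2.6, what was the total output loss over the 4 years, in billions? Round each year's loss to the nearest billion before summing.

Year 2005: gap = -2.6 × (8.6 - 3.88) = -12.272%, loss ≈ 15894 × 12.272/100 ≈ 1951.
Year 2006: gap = -2.6 × (5.14 - 3.88) = -3.276%, loss ≈ 15894 × 3.276/100 ≈ 521.
Year 2007: gap = -2.6 × (5.95 - 3.88) = -5.382%, loss ≈ 15894 × 5.382/100 ≈ 855.
Year 2008: gap = -2.6 × (6.94 - 3.88) = -7.956%, loss ≈ 15894 × 7.956/100 ≈ 1265.
Total lost output = 1951 + 521 + 855 + 1265 = 4592 billion.

£4,592 billion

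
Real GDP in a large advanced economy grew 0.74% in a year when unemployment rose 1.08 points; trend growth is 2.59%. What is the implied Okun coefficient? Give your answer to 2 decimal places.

Growth form: g_Y = g_Y* - β × Δu, so β = (g_Y* - g_Y)/Δu.
β = (2.59 - 0.74)/1.08 = 1.85/1.08 = 1.71.

β ≈ 1.71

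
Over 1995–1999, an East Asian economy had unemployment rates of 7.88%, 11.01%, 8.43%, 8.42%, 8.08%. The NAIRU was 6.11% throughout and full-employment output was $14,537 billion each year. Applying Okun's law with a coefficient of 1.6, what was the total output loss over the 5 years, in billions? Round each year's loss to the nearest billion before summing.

Year 1995: gap = -1.6 × (7.88 - 6.11) = -2.832%, loss ≈ 14537 × 2.832/100 ≈ 412.
Year 1996: gap = -1.6 × (11.01 - 6.11) = -7.84%, loss ≈ 14537 × 7.84/100 ≈ 1140.
Year 1997: gap = -1.6 × (8.43 - 6.11) = -3.712%, loss ≈ 14537 × 3.712/100 ≈ 540.
Year 1998: gap = -1.6 × (8.42 - 6.11) = -3.696%, loss ≈ 14537 × 3.696/100 ≈ 537.
Year 1999: gap = -1.6 × (8.08 - 6.11) = -3.152%, loss ≈ 14537 × 3.152/100 ≈ 458.
Total lost output = 412 + 1140 + 540 + 537 + 458 = 3087 billion.

$3,087 billion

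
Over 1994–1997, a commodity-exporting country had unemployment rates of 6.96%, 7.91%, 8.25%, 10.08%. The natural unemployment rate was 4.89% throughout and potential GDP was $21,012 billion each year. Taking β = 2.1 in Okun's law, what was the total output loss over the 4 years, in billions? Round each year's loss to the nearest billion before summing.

$6,019 billion

Year 1994: gap = -2.1 × (6.96 - 4.89) = -4.347%, loss ≈ 21012 × 4.347/100 ≈ 913.
Year 1995: gap = -2.1 × (7.91 - 4.89) = -6.342%, loss ≈ 21012 × 6.342/100 ≈ 1333.
Year 1996: gap = -2.1 × (8.25 - 4.89) = -7.056%, loss ≈ 21012 × 7.056/100 ≈ 1483.
Year 1997: gap = -2.1 × (10.08 - 4.89) = -10.899%, loss ≈ 21012 × 10.899/100 ≈ 2290.
Total lost output = 913 + 1333 + 1483 + 2290 = 6019 billion.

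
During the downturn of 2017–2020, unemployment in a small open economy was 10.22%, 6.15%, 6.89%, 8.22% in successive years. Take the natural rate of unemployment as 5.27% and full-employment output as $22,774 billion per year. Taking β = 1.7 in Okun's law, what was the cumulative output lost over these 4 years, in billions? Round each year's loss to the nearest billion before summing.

$4,026 billion

Year 2017: gap = -1.7 × (10.22 - 5.27) = -8.415%, loss ≈ 22774 × 8.415/100 ≈ 1916.
Year 2018: gap = -1.7 × (6.15 - 5.27) = -1.496%, loss ≈ 22774 × 1.496/100 ≈ 341.
Year 2019: gap = -1.7 × (6.89 - 5.27) = -2.754%, loss ≈ 22774 × 2.754/100 ≈ 627.
Year 2020: gap = -1.7 × (8.22 - 5.27) = -5.015%, loss ≈ 22774 × 5.015/100 ≈ 1142.
Total lost output = 1916 + 341 + 627 + 1142 = 4026 billion.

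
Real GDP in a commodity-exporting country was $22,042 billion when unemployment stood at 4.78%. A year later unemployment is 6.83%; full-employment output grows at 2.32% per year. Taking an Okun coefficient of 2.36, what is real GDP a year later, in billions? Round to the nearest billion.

$21,487 billion

Δu = 6.83 - 4.78 = 2.05 points.
Okun's law (growth form): g_Y = g_Y* - β × Δu = 2.32 - 2.36 × (2.05) = 2.32 - 4.838 = -2.518%.
Real GDP in the next year = 22042 × (1 - 2.518/100) = 22042 × 0.97482 ≈ 21487 billion.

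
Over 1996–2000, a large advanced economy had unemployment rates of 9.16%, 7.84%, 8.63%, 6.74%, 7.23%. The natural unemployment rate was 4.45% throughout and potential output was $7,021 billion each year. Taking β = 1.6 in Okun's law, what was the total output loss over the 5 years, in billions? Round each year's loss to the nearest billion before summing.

Year 1996: gap = -1.6 × (9.16 - 4.45) = -7.536%, loss ≈ 7021 × 7.536/100 ≈ 529.
Year 1997: gap = -1.6 × (7.84 - 4.45) = -5.424%, loss ≈ 7021 × 5.424/100 ≈ 381.
Year 1998: gap = -1.6 × (8.63 - 4.45) = -6.688%, loss ≈ 7021 × 6.688/100 ≈ 470.
Year 1999: gap = -1.6 × (6.74 - 4.45) = -3.664%, loss ≈ 7021 × 3.664/100 ≈ 257.
Year 2000: gap = -1.6 × (7.23 - 4.45) = -4.448%, loss ≈ 7021 × 4.448/100 ≈ 312.
Total lost output = 529 + 381 + 470 + 257 + 312 = 1949 billion.

$1,949 billion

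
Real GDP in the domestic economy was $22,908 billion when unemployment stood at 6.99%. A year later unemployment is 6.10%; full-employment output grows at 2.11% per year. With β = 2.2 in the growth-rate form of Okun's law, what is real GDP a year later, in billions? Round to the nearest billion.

Δu = 6.1 - 6.99 = -0.89 points.
Okun's law (growth form): g_Y = g_Y* - β × Δu = 2.11 - 2.2 × (-0.89) = 2.11 + 1.958 = 4.068%.
Real GDP in the next year = 22908 × (1 + 4.068/100) = 22908 × 1.04068 ≈ 23840 billion.

$23,840 billion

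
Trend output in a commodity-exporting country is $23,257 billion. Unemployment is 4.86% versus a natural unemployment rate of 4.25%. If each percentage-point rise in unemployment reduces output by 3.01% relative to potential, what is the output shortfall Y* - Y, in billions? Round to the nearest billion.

$427 billion

Output gap = -3.01 × (4.86 - 4.25) = -3.01 × 0.61 = -1.8361%.
Actual GDP ≈ 23257 × 0.981639 ≈ 22830 billion, so the shortfall is 23257 - 22830 = 427 billion.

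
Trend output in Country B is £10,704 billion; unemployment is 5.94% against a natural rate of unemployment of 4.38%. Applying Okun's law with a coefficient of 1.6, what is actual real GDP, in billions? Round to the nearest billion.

£10,437 billion

Unemployment gap = 5.94 - 4.38 = 1.56 points, so the output gap is -1.6 × 1.56 = -2.496%.
Actual GDP = 10704 × (1 - 2.496/100) = 10704 × 0.97504 ≈ 10437 billion.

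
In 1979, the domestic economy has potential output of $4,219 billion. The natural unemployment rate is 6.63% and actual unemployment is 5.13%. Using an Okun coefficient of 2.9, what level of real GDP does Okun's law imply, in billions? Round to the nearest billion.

$4,403 billion

Unemployment gap = 5.13 - 6.63 = -1.5 points, so the output gap is -2.9 × (-1.5) = 4.35%.
Actual GDP = 4219 × (1 + 4.35/100) = 4219 × 1.0435 ≈ 4403 billion.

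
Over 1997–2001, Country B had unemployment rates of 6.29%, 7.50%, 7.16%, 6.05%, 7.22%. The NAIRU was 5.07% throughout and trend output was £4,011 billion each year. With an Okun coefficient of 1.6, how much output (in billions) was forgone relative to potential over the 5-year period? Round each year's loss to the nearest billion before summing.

£569 billion

Year 1997: gap = -1.6 × (6.29 - 5.07) = -1.952%, loss ≈ 4011 × 1.952/100 ≈ 78.
Year 1998: gap = -1.6 × (7.5 - 5.07) = -3.888%, loss ≈ 4011 × 3.888/100 ≈ 156.
Year 1999: gap = -1.6 × (7.16 - 5.07) = -3.344%, loss ≈ 4011 × 3.344/100 ≈ 134.
Year 2000: gap = -1.6 × (6.05 - 5.07) = -1.568%, loss ≈ 4011 × 1.568/100 ≈ 63.
Year 2001: gap = -1.6 × (7.22 - 5.07) = -3.44%, loss ≈ 4011 × 3.44/100 ≈ 138.
Total lost output = 78 + 156 + 134 + 63 + 138 = 569 billion.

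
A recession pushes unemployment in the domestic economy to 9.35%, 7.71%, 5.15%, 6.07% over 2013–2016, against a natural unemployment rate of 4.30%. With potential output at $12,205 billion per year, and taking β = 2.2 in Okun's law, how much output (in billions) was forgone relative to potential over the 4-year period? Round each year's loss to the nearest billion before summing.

Year 2013: gap = -2.2 × (9.35 - 4.3) = -11.11%, loss ≈ 12205 × 11.11/100 ≈ 1356.
Year 2014: gap = -2.2 × (7.71 - 4.3) = -7.502%, loss ≈ 12205 × 7.502/100 ≈ 916.
Year 2015: gap = -2.2 × (5.15 - 4.3) = -1.87%, loss ≈ 12205 × 1.87/100 ≈ 228.
Year 2016: gap = -2.2 × (6.07 - 4.3) = -3.894%, loss ≈ 12205 × 3.894/100 ≈ 475.
Total lost output = 1356 + 916 + 228 + 475 = 2975 billion.

$2,975 billion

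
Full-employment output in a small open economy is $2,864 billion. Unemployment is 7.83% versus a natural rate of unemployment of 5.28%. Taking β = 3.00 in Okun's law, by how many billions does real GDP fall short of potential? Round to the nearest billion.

Output gap = -3.00 × (7.83 - 5.28) = -3 × 2.55 = -7.65%.
Actual GDP ≈ 2864 × 0.9235 ≈ 2645 billion, so the shortfall is 2864 - 2645 = 219 billion.

$219 billion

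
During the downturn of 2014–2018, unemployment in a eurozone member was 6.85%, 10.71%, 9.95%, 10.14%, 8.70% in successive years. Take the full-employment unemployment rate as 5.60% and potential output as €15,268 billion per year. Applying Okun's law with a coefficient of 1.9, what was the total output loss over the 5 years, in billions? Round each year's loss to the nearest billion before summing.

Year 2014: gap = -1.9 × (6.85 - 5.6) = -2.375%, loss ≈ 15268 × 2.375/100 ≈ 363.
Year 2015: gap = -1.9 × (10.71 - 5.6) = -9.709%, loss ≈ 15268 × 9.709/100 ≈ 1482.
Year 2016: gap = -1.9 × (9.95 - 5.6) = -8.265%, loss ≈ 15268 × 8.265/100 ≈ 1262.
Year 2017: gap = -1.9 × (10.14 - 5.6) = -8.626%, loss ≈ 15268 × 8.626/100 ≈ 1317.
Year 2018: gap = -1.9 × (8.7 - 5.6) = -5.89%, loss ≈ 15268 × 5.89/100 ≈ 899.
Total lost output = 363 + 1482 + 1262 + 1317 + 899 = 5323 billion.

€5,323 billion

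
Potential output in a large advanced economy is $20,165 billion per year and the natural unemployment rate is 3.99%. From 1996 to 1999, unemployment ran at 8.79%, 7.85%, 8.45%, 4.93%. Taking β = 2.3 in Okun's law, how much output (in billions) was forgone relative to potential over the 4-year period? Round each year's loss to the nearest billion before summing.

Year 1996: gap = -2.3 × (8.79 - 3.99) = -11.04%, loss ≈ 20165 × 11.04/100 ≈ 2226.
Year 1997: gap = -2.3 × (7.85 - 3.99) = -8.878%, loss ≈ 20165 × 8.878/100 ≈ 1790.
Year 1998: gap = -2.3 × (8.45 - 3.99) = -10.258%, loss ≈ 20165 × 10.258/100 ≈ 2069.
Year 1999: gap = -2.3 × (4.93 - 3.99) = -2.162%, loss ≈ 20165 × 2.162/100 ≈ 436.
Total lost output = 2226 + 1790 + 2069 + 436 = 6521 billion.

$6,521 billion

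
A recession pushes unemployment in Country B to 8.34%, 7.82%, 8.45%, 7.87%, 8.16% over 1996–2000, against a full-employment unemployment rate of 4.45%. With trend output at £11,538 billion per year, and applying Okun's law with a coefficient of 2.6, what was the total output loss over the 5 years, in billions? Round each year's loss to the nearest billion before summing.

£5,517 billion

Year 1996: gap = -2.6 × (8.34 - 4.45) = -10.114%, loss ≈ 11538 × 10.114/100 ≈ 1167.
Year 1997: gap = -2.6 × (7.82 - 4.45) = -8.762%, loss ≈ 11538 × 8.762/100 ≈ 1011.
Year 1998: gap = -2.6 × (8.45 - 4.45) = -10.4%, loss ≈ 11538 × 10.4/100 ≈ 1200.
Year 1999: gap = -2.6 × (7.87 - 4.45) = -8.892%, loss ≈ 11538 × 8.892/100 ≈ 1026.
Year 2000: gap = -2.6 × (8.16 - 4.45) = -9.646%, loss ≈ 11538 × 9.646/100 ≈ 1113.
Total lost output = 1167 + 1011 + 1200 + 1026 + 1113 = 5517 billion.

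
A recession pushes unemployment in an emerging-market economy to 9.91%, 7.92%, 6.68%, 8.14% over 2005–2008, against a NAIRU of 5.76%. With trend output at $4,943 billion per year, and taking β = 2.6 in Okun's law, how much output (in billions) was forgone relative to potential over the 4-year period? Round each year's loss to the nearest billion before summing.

$1,235 billion

Year 2005: gap = -2.6 × (9.91 - 5.76) = -10.79%, loss ≈ 4943 × 10.79/100 ≈ 533.
Year 2006: gap = -2.6 × (7.92 - 5.76) = -5.616%, loss ≈ 4943 × 5.616/100 ≈ 278.
Year 2007: gap = -2.6 × (6.68 - 5.76) = -2.392%, loss ≈ 4943 × 2.392/100 ≈ 118.
Year 2008: gap = -2.6 × (8.14 - 5.76) = -6.188%, loss ≈ 4943 × 6.188/100 ≈ 306.
Total lost output = 533 + 278 + 118 + 306 = 1235 billion.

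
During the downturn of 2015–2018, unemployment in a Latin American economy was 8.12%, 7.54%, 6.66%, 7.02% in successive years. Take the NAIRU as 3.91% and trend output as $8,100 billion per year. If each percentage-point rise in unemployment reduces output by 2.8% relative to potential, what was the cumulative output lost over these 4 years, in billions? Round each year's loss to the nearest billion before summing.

Year 2015: gap = -2.8 × (8.12 - 3.91) = -11.788%, loss ≈ 8100 × 11.788/100 ≈ 955.
Year 2016: gap = -2.8 × (7.54 - 3.91) = -10.164%, loss ≈ 8100 × 10.164/100 ≈ 823.
Year 2017: gap = -2.8 × (6.66 - 3.91) = -7.7%, loss ≈ 8100 × 7.7/100 ≈ 624.
Year 2018: gap = -2.8 × (7.02 - 3.91) = -8.708%, loss ≈ 8100 × 8.708/100 ≈ 705.
Total lost output = 955 + 823 + 624 + 705 = 3107 billion.

$3,107 billion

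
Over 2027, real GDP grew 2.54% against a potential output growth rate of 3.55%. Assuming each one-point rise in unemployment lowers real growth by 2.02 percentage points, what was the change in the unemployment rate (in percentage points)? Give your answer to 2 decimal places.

Growth-rate Okun's law: g_Y = g_Y* - β × Δu, so Δu = (g_Y* - g_Y)/β.
Δu = (3.55 - 2.54)/2.02 = 1.01/2.02 = 0.50 percentage points.

0.50 percentage points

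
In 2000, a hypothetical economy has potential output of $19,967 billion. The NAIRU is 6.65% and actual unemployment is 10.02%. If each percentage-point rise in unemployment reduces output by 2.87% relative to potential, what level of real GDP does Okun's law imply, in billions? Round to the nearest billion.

Unemployment gap = 10.02 - 6.65 = 3.37 points, so the output gap is -2.87 × 3.37 = -9.6719%.
Actual GDP = 19967 × (1 - 9.6719/100) = 19967 × 0.903281 ≈ 18036 billion.

$18,036 billion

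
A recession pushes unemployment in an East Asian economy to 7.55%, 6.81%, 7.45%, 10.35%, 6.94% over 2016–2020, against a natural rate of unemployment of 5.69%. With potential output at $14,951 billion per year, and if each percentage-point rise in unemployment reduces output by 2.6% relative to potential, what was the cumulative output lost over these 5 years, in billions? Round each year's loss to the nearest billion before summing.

Year 2016: gap = -2.6 × (7.55 - 5.69) = -4.836%, loss ≈ 14951 × 4.836/100 ≈ 723.
Year 2017: gap = -2.6 × (6.81 - 5.69) = -2.912%, loss ≈ 14951 × 2.912/100 ≈ 435.
Year 2018: gap = -2.6 × (7.45 - 5.69) = -4.576%, loss ≈ 14951 × 4.576/100 ≈ 684.
Year 2019: gap = -2.6 × (10.35 - 5.69) = -12.116%, loss ≈ 14951 × 12.116/100 ≈ 1811.
Year 2020: gap = -2.6 × (6.94 - 5.69) = -3.25%, loss ≈ 14951 × 3.25/100 ≈ 486.
Total lost output = 723 + 435 + 684 + 1811 + 486 = 4139 billion.

$4,139 billion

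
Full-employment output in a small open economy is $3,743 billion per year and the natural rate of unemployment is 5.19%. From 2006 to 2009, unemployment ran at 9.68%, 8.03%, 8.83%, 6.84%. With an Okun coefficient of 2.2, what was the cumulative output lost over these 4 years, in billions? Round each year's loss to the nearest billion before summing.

Year 2006: gap = -2.2 × (9.68 - 5.19) = -9.878%, loss ≈ 3743 × 9.878/100 ≈ 370.
Year 2007: gap = -2.2 × (8.03 - 5.19) = -6.248%, loss ≈ 3743 × 6.248/100 ≈ 234.
Year 2008: gap = -2.2 × (8.83 - 5.19) = -8.008%, loss ≈ 3743 × 8.008/100 ≈ 300.
Year 2009: gap = -2.2 × (6.84 - 5.19) = -3.63%, loss ≈ 3743 × 3.63/100 ≈ 136.
Total lost output = 370 + 234 + 300 + 136 = 1040 billion.

$1,040 billion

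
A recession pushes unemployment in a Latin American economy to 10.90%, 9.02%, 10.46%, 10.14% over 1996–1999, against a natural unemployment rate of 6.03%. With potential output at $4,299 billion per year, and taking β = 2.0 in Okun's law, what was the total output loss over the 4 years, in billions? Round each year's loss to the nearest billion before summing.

$1,410 billion

Year 1996: gap = -2.0 × (10.9 - 6.03) = -9.74%, loss ≈ 4299 × 9.74/100 ≈ 419.
Year 1997: gap = -2.0 × (9.02 - 6.03) = -5.98%, loss ≈ 4299 × 5.98/100 ≈ 257.
Year 1998: gap = -2.0 × (10.46 - 6.03) = -8.86%, loss ≈ 4299 × 8.86/100 ≈ 381.
Year 1999: gap = -2.0 × (10.14 - 6.03) = -8.22%, loss ≈ 4299 × 8.22/100 ≈ 353.
Total lost output = 419 + 257 + 381 + 353 = 1410 billion.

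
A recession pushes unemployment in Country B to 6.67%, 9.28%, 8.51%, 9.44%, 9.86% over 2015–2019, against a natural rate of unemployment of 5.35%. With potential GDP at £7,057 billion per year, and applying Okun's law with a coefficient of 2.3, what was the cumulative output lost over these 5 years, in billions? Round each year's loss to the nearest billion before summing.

£2,761 billion

Year 2015: gap = -2.3 × (6.67 - 5.35) = -3.036%, loss ≈ 7057 × 3.036/100 ≈ 214.
Year 2016: gap = -2.3 × (9.28 - 5.35) = -9.039%, loss ≈ 7057 × 9.039/100 ≈ 638.
Year 2017: gap = -2.3 × (8.51 - 5.35) = -7.268%, loss ≈ 7057 × 7.268/100 ≈ 513.
Year 2018: gap = -2.3 × (9.44 - 5.35) = -9.407%, loss ≈ 7057 × 9.407/100 ≈ 664.
Year 2019: gap = -2.3 × (9.86 - 5.35) = -10.373%, loss ≈ 7057 × 10.373/100 ≈ 732.
Total lost output = 214 + 638 + 513 + 664 + 732 = 2761 billion.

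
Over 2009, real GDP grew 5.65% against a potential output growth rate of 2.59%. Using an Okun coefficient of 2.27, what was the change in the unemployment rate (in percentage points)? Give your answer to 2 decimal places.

Growth-rate Okun's law: g_Y = g_Y* - β × Δu, so Δu = (g_Y* - g_Y)/β.
Δu = (2.59 - 5.65)/2.27 = -3.06/2.27 = -1.35 percentage points.

-1.35 percentage points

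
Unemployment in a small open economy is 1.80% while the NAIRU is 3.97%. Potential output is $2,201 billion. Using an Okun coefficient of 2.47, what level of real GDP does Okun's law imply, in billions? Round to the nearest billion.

$2,319 billion

Unemployment gap = 1.8 - 3.97 = -2.17 points, so the output gap is -2.47 × (-2.17) = 5.3599%.
Actual GDP = 2201 × (1 + 5.3599/100) = 2201 × 1.053599 ≈ 2319 billion.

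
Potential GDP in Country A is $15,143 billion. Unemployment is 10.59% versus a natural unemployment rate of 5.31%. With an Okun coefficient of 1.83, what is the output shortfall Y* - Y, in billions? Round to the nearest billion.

$1,463 billion

Output gap = -1.83 × (10.59 - 5.31) = -1.83 × 5.28 = -9.6624%.
Actual GDP ≈ 15143 × 0.903376 ≈ 13680 billion, so the shortfall is 15143 - 13680 = 1463 billion.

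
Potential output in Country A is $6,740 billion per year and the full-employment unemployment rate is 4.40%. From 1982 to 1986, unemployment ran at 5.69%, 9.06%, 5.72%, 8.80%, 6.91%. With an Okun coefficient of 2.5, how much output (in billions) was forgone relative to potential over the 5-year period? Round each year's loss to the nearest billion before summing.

Year 1982: gap = -2.5 × (5.69 - 4.4) = -3.225%, loss ≈ 6740 × 3.225/100 ≈ 217.
Year 1983: gap = -2.5 × (9.06 - 4.4) = -11.65%, loss ≈ 6740 × 11.65/100 ≈ 785.
Year 1984: gap = -2.5 × (5.72 - 4.4) = -3.3%, loss ≈ 6740 × 3.3/100 ≈ 222.
Year 1985: gap = -2.5 × (8.8 - 4.4) = -11%, loss ≈ 6740 × 11/100 ≈ 741.
Year 1986: gap = -2.5 × (6.91 - 4.4) = -6.275%, loss ≈ 6740 × 6.275/100 ≈ 423.
Total lost output = 217 + 785 + 222 + 741 + 423 = 2388 billion.

$2,388 billion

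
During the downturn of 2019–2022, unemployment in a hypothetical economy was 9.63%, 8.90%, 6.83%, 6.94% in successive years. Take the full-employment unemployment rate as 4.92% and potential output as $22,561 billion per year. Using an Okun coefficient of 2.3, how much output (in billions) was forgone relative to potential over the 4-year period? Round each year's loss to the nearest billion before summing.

Year 2019: gap = -2.3 × (9.63 - 4.92) = -10.833%, loss ≈ 22561 × 10.833/100 ≈ 2444.
Year 2020: gap = -2.3 × (8.9 - 4.92) = -9.154%, loss ≈ 22561 × 9.154/100 ≈ 2065.
Year 2021: gap = -2.3 × (6.83 - 4.92) = -4.393%, loss ≈ 22561 × 4.393/100 ≈ 991.
Year 2022: gap = -2.3 × (6.94 - 4.92) = -4.646%, loss ≈ 22561 × 4.646/100 ≈ 1048.
Total lost output = 2444 + 2065 + 991 + 1048 = 6548 billion.

$6,548 billion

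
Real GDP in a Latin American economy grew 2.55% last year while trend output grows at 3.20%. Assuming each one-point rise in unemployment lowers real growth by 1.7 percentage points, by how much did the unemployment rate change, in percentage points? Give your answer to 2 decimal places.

0.38 percentage points

Growth-rate Okun's law: g_Y = g_Y* - β × Δu, so Δu = (g_Y* - g_Y)/β.
Δu = (3.2 - 2.55)/1.7 = 0.65/1.7 = 0.38 percentage points.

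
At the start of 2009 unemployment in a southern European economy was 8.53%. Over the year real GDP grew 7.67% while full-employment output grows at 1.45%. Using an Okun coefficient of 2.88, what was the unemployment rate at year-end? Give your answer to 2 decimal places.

6.37%

Growth-rate Okun's law: g_Y = g_Y* - β × Δu, so Δu = (g_Y* - g_Y)/β.
Δu = (1.45 - 7.67)/2.88 = -6.22/2.88 = -2.16 percentage points.
Year-end unemployment = 8.53 - 2.16 = 6.37%.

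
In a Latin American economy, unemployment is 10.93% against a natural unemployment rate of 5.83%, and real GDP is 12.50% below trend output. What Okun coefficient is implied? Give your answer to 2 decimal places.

Okun's law: output gap = -β × (u - u*).
-12.50 = -β × (10.93 - 5.83) = -β × 5.1, so β = 12.5/5.1 = 2.45.

β ≈ 2.45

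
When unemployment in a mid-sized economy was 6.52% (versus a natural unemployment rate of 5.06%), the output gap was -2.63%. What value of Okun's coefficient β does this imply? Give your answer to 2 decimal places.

Okun's law: output gap = -β × (u - u*).
-2.63 = -β × (6.52 - 5.06) = -β × 1.46, so β = 2.63/1.46 = 1.80.

β ≈ 1.80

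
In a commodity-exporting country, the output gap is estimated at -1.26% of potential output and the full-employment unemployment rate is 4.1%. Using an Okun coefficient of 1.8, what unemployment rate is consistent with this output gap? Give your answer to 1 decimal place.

From Okun's law, u - u* = -(output gap)/β = -(-1.26)/1.8 = 0.7 points.
So u = 4.1 + 0.7 = 4.8%.

4.8%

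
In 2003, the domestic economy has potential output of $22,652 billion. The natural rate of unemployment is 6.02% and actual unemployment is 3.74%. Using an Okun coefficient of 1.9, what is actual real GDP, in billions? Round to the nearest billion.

$23,633 billion

Unemployment gap = 3.74 - 6.02 = -2.28 points, so the output gap is -1.9 × (-2.28) = 4.332%.
Actual GDP = 22652 × (1 + 4.332/100) = 22652 × 1.04332 ≈ 23633 billion.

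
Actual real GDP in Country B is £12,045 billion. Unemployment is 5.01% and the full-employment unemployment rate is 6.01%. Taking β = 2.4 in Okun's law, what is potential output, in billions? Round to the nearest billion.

£11,763 billion

Unemployment gap = 5.01 - 6.01 = -1 point, so output gap = -2.4 × (-1) = 2.4%.
Since Y = Y* × (1 + gap/100), Y* = 12045/1.024 ≈ 11763 billion.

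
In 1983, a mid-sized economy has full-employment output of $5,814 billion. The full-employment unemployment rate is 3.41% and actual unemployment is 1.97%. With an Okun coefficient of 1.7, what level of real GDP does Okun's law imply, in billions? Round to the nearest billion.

Unemployment gap = 1.97 - 3.41 = -1.44 points, so the output gap is -1.7 × (-1.44) = 2.448%.
Actual GDP = 5814 × (1 + 2.448/100) = 5814 × 1.02448 ≈ 5956 billion.

$5,956 billion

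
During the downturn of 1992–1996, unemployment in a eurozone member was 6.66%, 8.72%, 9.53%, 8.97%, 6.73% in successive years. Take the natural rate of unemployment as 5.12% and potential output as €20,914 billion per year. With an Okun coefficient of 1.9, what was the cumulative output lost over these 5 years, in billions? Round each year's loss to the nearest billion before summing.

Year 1992: gap = -1.9 × (6.66 - 5.12) = -2.926%, loss ≈ 20914 × 2.926/100 ≈ 612.
Year 1993: gap = -1.9 × (8.72 - 5.12) = -6.84%, loss ≈ 20914 × 6.84/100 ≈ 1431.
Year 1994: gap = -1.9 × (9.53 - 5.12) = -8.379%, loss ≈ 20914 × 8.379/100 ≈ 1752.
Year 1995: gap = -1.9 × (8.97 - 5.12) = -7.315%, loss ≈ 20914 × 7.315/100 ≈ 1530.
Year 1996: gap = -1.9 × (6.73 - 5.12) = -3.059%, loss ≈ 20914 × 3.059/100 ≈ 640.
Total lost output = 612 + 1431 + 1752 + 1530 + 640 = 5965 billion.

€5,965 billion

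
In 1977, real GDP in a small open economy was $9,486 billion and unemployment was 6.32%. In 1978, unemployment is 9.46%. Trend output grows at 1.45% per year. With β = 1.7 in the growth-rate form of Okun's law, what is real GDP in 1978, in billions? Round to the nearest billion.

$9,117 billion

Δu = 9.46 - 6.32 = 3.14 points.
Okun's law (growth form): g_Y = g_Y* - β × Δu = 1.45 - 1.7 × (3.14) = 1.45 - 5.338 = -3.888%.
Real GDP in the next year = 9486 × (1 - 3.888/100) = 9486 × 0.96112 ≈ 9117 billion.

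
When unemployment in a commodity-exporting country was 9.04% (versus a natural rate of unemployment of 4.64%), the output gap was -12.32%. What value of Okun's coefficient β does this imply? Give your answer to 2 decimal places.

β ≈ 2.80

Okun's law: output gap = -β × (u - u*).
-12.32 = -β × (9.04 - 4.64) = -β × 4.4, so β = 12.32/4.4 = 2.80.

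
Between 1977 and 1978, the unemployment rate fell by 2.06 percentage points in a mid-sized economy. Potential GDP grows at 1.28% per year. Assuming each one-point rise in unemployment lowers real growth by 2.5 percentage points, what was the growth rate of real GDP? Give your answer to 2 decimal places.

Growth-rate Okun's law: g_Y = g_Y* - β × Δu.
g_Y = 1.28 - 2.5 × (-2.06) = 1.28 + 5.15 = 6.43%, i.e. 6.43% to 2 d.p.

6.43%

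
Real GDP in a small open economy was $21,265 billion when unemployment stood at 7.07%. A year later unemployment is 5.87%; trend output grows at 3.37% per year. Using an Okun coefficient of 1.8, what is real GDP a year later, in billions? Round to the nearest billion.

Δu = 5.87 - 7.07 = -1.2 points.
Okun's law (growth form): g_Y = g_Y* - β × Δu = 3.37 - 1.8 × (-1.20) = 3.37 + 2.16 = 5.53%.
Real GDP in the next year = 21265 × (1 + 5.53/100) = 21265 × 1.0553 ≈ 22441 billion.

$22,441 billion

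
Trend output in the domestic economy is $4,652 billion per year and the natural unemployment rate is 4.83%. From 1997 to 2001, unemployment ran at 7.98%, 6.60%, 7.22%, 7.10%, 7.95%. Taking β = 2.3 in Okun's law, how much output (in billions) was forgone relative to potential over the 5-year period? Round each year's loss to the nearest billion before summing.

Year 1997: gap = -2.3 × (7.98 - 4.83) = -7.245%, loss ≈ 4652 × 7.245/100 ≈ 337.
Year 1998: gap = -2.3 × (6.6 - 4.83) = -4.071%, loss ≈ 4652 × 4.071/100 ≈ 189.
Year 1999: gap = -2.3 × (7.22 - 4.83) = -5.497%, loss ≈ 4652 × 5.497/100 ≈ 256.
Year 2000: gap = -2.3 × (7.1 - 4.83) = -5.221%, loss ≈ 4652 × 5.221/100 ≈ 243.
Year 2001: gap = -2.3 × (7.95 - 4.83) = -7.176%, loss ≈ 4652 × 7.176/100 ≈ 334.
Total lost output = 337 + 189 + 256 + 243 + 334 = 1359 billion.

$1,359 billion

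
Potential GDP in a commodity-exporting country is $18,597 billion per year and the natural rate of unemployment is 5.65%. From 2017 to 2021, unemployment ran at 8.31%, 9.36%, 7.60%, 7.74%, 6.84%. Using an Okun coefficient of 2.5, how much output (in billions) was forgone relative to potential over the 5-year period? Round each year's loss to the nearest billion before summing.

Year 2017: gap = -2.5 × (8.31 - 5.65) = -6.65%, loss ≈ 18597 × 6.65/100 ≈ 1237.
Year 2018: gap = -2.5 × (9.36 - 5.65) = -9.275%, loss ≈ 18597 × 9.275/100 ≈ 1725.
Year 2019: gap = -2.5 × (7.6 - 5.65) = -4.875%, loss ≈ 18597 × 4.875/100 ≈ 907.
Year 2020: gap = -2.5 × (7.74 - 5.65) = -5.225%, loss ≈ 18597 × 5.225/100 ≈ 972.
Year 2021: gap = -2.5 × (6.84 - 5.65) = -2.975%, loss ≈ 18597 × 2.975/100 ≈ 553.
Total lost output = 1237 + 1725 + 907 + 972 + 553 = 5394 billion.

$5,394 billion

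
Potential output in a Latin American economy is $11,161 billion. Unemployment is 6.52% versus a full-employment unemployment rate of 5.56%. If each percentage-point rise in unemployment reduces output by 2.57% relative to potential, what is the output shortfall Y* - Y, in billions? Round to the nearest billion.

Output gap = -2.57 × (6.52 - 5.56) = -2.57 × 0.96 = -2.4672%.
Actual GDP ≈ 11161 × 0.975328 ≈ 10886 billion, so the shortfall is 11161 - 10886 = 275 billion.

$275 billion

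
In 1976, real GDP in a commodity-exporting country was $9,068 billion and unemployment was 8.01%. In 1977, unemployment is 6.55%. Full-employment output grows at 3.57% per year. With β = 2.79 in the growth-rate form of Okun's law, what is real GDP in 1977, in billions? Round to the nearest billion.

Δu = 6.55 - 8.01 = -1.46 points.
Okun's law (growth form): g_Y = g_Y* - β × Δu = 3.57 - 2.79 × (-1.46) = 3.57 + 4.0734 = 7.6434%.
Real GDP in the next year = 9068 × (1 + 7.6434/100) = 9068 × 1.076434 ≈ 9761 billion.

$9,761 billion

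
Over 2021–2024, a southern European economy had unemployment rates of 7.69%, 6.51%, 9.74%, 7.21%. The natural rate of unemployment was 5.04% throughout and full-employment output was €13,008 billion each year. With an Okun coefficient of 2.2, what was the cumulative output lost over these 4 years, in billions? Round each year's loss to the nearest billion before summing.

Year 2021: gap = -2.2 × (7.69 - 5.04) = -5.83%, loss ≈ 13008 × 5.83/100 ≈ 758.
Year 2022: gap = -2.2 × (6.51 - 5.04) = -3.234%, loss ≈ 13008 × 3.234/100 ≈ 421.
Year 2023: gap = -2.2 × (9.74 - 5.04) = -10.34%, loss ≈ 13008 × 10.34/100 ≈ 1345.
Year 2024: gap = -2.2 × (7.21 - 5.04) = -4.774%, loss ≈ 13008 × 4.774/100 ≈ 621.
Total lost output = 758 + 421 + 1345 + 621 = 3145 billion.

€3,145 billion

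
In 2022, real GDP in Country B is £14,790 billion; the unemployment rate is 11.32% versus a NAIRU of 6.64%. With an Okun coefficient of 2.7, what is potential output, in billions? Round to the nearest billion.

Unemployment gap = 11.32 - 6.64 = 4.68 points, so output gap = -2.7 × 4.68 = -12.636%.
Since Y = Y* × (1 + gap/100), Y* = 14790/0.87364 ≈ 16929 billion.

£16,929 billion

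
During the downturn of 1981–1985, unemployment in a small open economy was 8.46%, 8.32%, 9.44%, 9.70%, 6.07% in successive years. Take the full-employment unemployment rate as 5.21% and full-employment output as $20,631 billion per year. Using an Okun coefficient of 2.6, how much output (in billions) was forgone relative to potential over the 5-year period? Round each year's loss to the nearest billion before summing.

$8,549 billion

Year 1981: gap = -2.6 × (8.46 - 5.21) = -8.45%, loss ≈ 20631 × 8.45/100 ≈ 1743.
Year 1982: gap = -2.6 × (8.32 - 5.21) = -8.086%, loss ≈ 20631 × 8.086/100 ≈ 1668.
Year 1983: gap = -2.6 × (9.44 - 5.21) = -10.998%, loss ≈ 20631 × 10.998/100 ≈ 2269.
Year 1984: gap = -2.6 × (9.7 - 5.21) = -11.674%, loss ≈ 20631 × 11.674/100 ≈ 2408.
Year 1985: gap = -2.6 × (6.07 - 5.21) = -2.236%, loss ≈ 20631 × 2.236/100 ≈ 461.
Total lost output = 1743 + 1668 + 2269 + 2408 + 461 = 8549 billion.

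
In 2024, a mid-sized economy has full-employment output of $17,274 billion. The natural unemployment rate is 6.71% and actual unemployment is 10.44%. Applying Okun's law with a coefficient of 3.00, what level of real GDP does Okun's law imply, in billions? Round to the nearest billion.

$15,341 billion

Unemployment gap = 10.44 - 6.71 = 3.73 points, so the output gap is -3 × 3.73 = -11.19%.
Actual GDP = 17274 × (1 - 11.19/100) = 17274 × 0.8881 ≈ 15341 billion.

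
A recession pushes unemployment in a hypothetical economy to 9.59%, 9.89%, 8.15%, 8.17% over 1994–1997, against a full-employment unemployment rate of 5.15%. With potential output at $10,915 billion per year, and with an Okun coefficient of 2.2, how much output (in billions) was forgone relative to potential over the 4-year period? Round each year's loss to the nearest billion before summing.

Year 1994: gap = -2.2 × (9.59 - 5.15) = -9.768%, loss ≈ 10915 × 9.768/100 ≈ 1066.
Year 1995: gap = -2.2 × (9.89 - 5.15) = -10.428%, loss ≈ 10915 × 10.428/100 ≈ 1138.
Year 1996: gap = -2.2 × (8.15 - 5.15) = -6.6%, loss ≈ 10915 × 6.6/100 ≈ 720.
Year 1997: gap = -2.2 × (8.17 - 5.15) = -6.644%, loss ≈ 10915 × 6.644/100 ≈ 725.
Total lost output = 1066 + 1138 + 720 + 725 = 3649 billion.

$3,649 billion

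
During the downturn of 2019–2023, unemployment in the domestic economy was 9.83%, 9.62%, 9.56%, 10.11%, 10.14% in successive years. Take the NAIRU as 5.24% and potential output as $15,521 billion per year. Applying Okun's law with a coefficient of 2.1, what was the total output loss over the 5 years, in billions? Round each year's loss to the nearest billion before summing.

Year 2019: gap = -2.1 × (9.83 - 5.24) = -9.639%, loss ≈ 15521 × 9.639/100 ≈ 1496.
Year 2020: gap = -2.1 × (9.62 - 5.24) = -9.198%, loss ≈ 15521 × 9.198/100 ≈ 1428.
Year 2021: gap = -2.1 × (9.56 - 5.24) = -9.072%, loss ≈ 15521 × 9.072/100 ≈ 1408.
Year 2022: gap = -2.1 × (10.11 - 5.24) = -10.227%, loss ≈ 15521 × 10.227/100 ≈ 1587.
Year 2023: gap = -2.1 × (10.14 - 5.24) = -10.29%, loss ≈ 15521 × 10.29/100 ≈ 1597.
Total lost output = 1496 + 1428 + 1408 + 1587 + 1597 = 7516 billion.

$7,516 billion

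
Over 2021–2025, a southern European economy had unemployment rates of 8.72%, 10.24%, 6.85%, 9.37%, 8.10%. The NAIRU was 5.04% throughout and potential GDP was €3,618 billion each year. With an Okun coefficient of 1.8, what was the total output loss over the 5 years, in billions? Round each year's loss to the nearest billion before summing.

Year 2021: gap = -1.8 × (8.72 - 5.04) = -6.624%, loss ≈ 3618 × 6.624/100 ≈ 240.
Year 2022: gap = -1.8 × (10.24 - 5.04) = -9.36%, loss ≈ 3618 × 9.36/100 ≈ 339.
Year 2023: gap = -1.8 × (6.85 - 5.04) = -3.258%, loss ≈ 3618 × 3.258/100 ≈ 118.
Year 2024: gap = -1.8 × (9.37 - 5.04) = -7.794%, loss ≈ 3618 × 7.794/100 ≈ 282.
Year 2025: gap = -1.8 × (8.1 - 5.04) = -5.508%, loss ≈ 3618 × 5.508/100 ≈ 199.
Total lost output = 240 + 339 + 118 + 282 + 199 = 1178 billion.

€1,178 billion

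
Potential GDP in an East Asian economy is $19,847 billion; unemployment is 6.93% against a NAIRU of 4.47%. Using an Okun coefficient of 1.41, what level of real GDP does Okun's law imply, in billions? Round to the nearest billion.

$19,159 billion

Unemployment gap = 6.93 - 4.47 = 2.46 points, so the output gap is -1.41 × 2.46 = -3.4686%.
Actual GDP = 19847 × (1 - 3.4686/100) = 19847 × 0.965314 ≈ 19159 billion.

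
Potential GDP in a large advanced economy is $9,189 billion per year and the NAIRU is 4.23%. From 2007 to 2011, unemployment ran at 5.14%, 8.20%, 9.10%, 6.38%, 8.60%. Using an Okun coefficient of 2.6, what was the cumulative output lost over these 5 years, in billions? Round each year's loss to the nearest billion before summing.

Year 2007: gap = -2.6 × (5.14 - 4.23) = -2.366%, loss ≈ 9189 × 2.366/100 ≈ 217.
Year 2008: gap = -2.6 × (8.2 - 4.23) = -10.322%, loss ≈ 9189 × 10.322/100 ≈ 948.
Year 2009: gap = -2.6 × (9.1 - 4.23) = -12.662%, loss ≈ 9189 × 12.662/100 ≈ 1164.
Year 2010: gap = -2.6 × (6.38 - 4.23) = -5.59%, loss ≈ 9189 × 5.59/100 ≈ 514.
Year 2011: gap = -2.6 × (8.6 - 4.23) = -11.362%, loss ≈ 9189 × 11.362/100 ≈ 1044.
Total lost output = 217 + 948 + 1164 + 514 + 1044 = 3887 billion.

$3,887 billion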